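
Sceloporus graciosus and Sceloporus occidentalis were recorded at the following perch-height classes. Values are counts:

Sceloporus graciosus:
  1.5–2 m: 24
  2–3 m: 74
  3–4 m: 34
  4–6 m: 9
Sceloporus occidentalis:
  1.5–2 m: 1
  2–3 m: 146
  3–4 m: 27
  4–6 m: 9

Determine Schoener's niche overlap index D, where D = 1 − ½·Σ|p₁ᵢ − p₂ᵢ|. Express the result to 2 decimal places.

0.73

Proportions for Sceloporus graciosus (n=141): 24/141=0.1702, 74/141=0.5248, 34/141=0.2411, 9/141=0.0638
Proportions for Sceloporus occidentalis (n=183): 1/183=0.0055, 146/183=0.7978, 27/183=0.1475, 9/183=0.0492
Σ|p₁ᵢ − p₂ᵢ| = 0.1647 + 0.2730 + 0.0936 + 0.0146 = 0.5459
D = 1 − ½ × 0.5459 = 1 − 0.27295 = 0.72705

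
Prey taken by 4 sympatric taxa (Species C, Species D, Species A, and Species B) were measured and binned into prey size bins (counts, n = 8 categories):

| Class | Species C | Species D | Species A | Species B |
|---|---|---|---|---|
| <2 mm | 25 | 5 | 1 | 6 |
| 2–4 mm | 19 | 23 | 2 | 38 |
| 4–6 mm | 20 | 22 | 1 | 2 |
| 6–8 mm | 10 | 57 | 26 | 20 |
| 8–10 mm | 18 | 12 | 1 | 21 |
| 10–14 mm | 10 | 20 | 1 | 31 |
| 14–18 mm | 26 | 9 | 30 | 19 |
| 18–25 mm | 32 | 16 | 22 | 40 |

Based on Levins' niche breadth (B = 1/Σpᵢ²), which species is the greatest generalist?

Species C

Proportions for Species C (n=160): 25/160=0.1563, 19/160=0.1188, 20/160=0.1250, 10/160=0.0625, 18/160=0.1125, 10/160=0.0625, 26/160=0.1625, 32/160=0.2000
Proportions for Species D (n=164): 5/164=0.0305, 23/164=0.1402, 22/164=0.1341, 57/164=0.3476, 12/164=0.0732, 20/164=0.1220, 9/164=0.0549, 16/164=0.0976
Proportions for Species A (n=84): 1/84=0.0119, 2/84=0.0238, 1/84=0.0119, 26/84=0.3095, 1/84=0.0119, 1/84=0.0119, 30/84=0.3571, 22/84=0.2619
Proportions for Species B (n=177): 6/177=0.0339, 38/177=0.2147, 2/177=0.0113, 20/177=0.1130, 21/177=0.1186, 31/177=0.1751, 19/177=0.1073, 40/177=0.2260
Σp_Cᵢ² = 0.1563² + 0.1188² + 0.1250² + 0.0625² + 0.1125² + 0.0625² + 0.1625² + 0.2000² = 0.024430 + 0.014113 + 0.015625 + 0.003906 + 0.012656 + 0.003906 + 0.026406 + 0.040000 = 0.141042
B_C = 1 / 0.141042 = 7.0901
Σp_Dᵢ² = 0.0305² + 0.1402² + 0.1341² + 0.3476² + 0.0732² + 0.1220² + 0.0549² + 0.0976² = 0.000930 + 0.019656 + 0.017983 + 0.120826 + 0.005358 + 0.014884 + 0.003014 + 0.009526 = 0.192177
B_D = 1 / 0.192177 = 5.2035
Σp_Aᵢ² = 0.0119² + 0.0238² + 0.0119² + 0.3095² + 0.0119² + 0.0119² + 0.3571² + 0.2619² = 0.000142 + 0.000566 + 0.000142 + 0.095790 + 0.000142 + 0.000142 + 0.127520 + 0.068592 = 0.293036
B_A = 1 / 0.293036 = 3.4125
Σp_Bᵢ² = 0.0339² + 0.2147² + 0.0113² + 0.1130² + 0.1186² + 0.1751² + 0.1073² + 0.2260² = 0.001149 + 0.046096 + 0.000128 + 0.012769 + 0.014066 + 0.030660 + 0.011513 + 0.051076 = 0.167457
B_B = 1 / 0.167457 = 5.9717
Highest B → broadest niche (most generalist): Species C (B = 7.09).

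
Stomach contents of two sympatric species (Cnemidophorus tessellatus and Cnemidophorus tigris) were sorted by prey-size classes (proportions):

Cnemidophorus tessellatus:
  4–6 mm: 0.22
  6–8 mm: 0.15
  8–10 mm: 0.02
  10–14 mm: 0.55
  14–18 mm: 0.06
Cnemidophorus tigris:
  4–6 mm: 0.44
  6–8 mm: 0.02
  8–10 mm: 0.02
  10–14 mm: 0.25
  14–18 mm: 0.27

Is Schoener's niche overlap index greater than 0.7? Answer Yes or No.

Σ|p₁ᵢ − p₂ᵢ| = 0.22 + 0.13 + 0.00 + 0.30 + 0.21 = 0.86
D = 1 − ½ × 0.86 = 1 − 0.430 = 0.5700
D = 0.5700 < 0.7 → No.

No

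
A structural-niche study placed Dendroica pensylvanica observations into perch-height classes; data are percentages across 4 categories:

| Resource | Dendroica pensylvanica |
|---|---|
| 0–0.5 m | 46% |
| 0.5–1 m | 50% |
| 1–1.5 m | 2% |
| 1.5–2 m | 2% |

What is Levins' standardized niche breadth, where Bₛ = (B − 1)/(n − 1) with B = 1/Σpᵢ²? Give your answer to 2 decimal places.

0.39

Convert percentages to proportions (divide by 100).
Σpᵢ² = 0.46² + 0.50² + 0.02² + 0.02² = 0.2116 + 0.2500 + 0.0004 + 0.0004 = 0.4624
B = 1 / 0.4624 = 2.1626
Bₛ = (B − 1)/(n − 1) = (2.1626 − 1)/(4 − 1) = 1.1626/3 = 0.3875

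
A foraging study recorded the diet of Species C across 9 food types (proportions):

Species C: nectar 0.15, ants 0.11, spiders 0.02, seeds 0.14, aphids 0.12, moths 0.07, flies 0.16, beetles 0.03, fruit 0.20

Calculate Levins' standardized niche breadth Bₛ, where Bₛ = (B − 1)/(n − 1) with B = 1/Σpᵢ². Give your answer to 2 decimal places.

Σpᵢ² = 0.15² + 0.11² + 0.02² + 0.14² + 0.12² + 0.07² + 0.16² + 0.03² + 0.20² = 0.0225 + 0.0121 + 0.0004 + 0.0196 + 0.0144 + 0.0049 + 0.0256 + 0.0009 + 0.0400 = 0.1404
B = 1 / 0.1404 = 7.1225
Bₛ = (B − 1)/(n − 1) = (7.1225 − 1)/(9 − 1) = 6.1225/8 = 0.7653

0.77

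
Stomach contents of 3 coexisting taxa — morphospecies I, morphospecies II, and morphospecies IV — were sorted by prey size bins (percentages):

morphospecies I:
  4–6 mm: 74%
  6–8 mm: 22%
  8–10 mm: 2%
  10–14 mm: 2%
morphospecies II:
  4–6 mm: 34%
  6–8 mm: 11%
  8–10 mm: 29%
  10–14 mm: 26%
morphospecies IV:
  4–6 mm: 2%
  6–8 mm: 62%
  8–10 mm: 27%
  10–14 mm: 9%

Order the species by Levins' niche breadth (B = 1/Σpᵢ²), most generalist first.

Convert percentages to proportions (divide by 100).
Σp_Iᵢ² = 0.74² + 0.22² + 0.02² + 0.02² = 0.5476 + 0.0484 + 0.0004 + 0.0004 = 0.5968
B_I = 1 / 0.5968 = 1.6756
Σp_IIᵢ² = 0.34² + 0.11² + 0.29² + 0.26² = 0.1156 + 0.0121 + 0.0841 + 0.0676 = 0.2794
B_II = 1 / 0.2794 = 3.5791
Σp_IVᵢ² = 0.02² + 0.62² + 0.27² + 0.09² = 0.0004 + 0.3844 + 0.0729 + 0.0081 = 0.4658
B_IV = 1 / 0.4658 = 2.1468
Ranking by B (broadest → narrowest): morphospecies II (3.58) > morphospecies IV (2.15) > morphospecies I (1.68)

morphospecies II > morphospecies IV > morphospecies I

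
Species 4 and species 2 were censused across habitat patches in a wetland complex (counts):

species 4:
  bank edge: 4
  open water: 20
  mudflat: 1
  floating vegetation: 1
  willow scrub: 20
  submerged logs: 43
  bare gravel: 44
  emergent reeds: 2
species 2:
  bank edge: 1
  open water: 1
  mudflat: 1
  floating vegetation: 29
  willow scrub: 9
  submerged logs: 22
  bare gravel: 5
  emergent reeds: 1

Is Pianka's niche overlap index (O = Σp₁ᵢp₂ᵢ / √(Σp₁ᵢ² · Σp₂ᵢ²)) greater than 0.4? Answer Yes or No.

Yes

Proportions for species 4 (n=135): 4/135=0.0296, 20/135=0.1481, 1/135=0.0074, 1/135=0.0074, 20/135=0.1481, 43/135=0.3185, 44/135=0.3259, 2/135=0.0148
Proportions for species 2 (n=69): 1/69=0.0145, 1/69=0.0145, 1/69=0.0145, 29/69=0.4203, 9/69=0.1304, 22/69=0.3188, 5/69=0.0725, 1/69=0.0145
Σ p₁ᵢp₂ᵢ = 0.000429 + 0.002147 + 0.000107 + 0.003110 + 0.019312 + 0.101538 + 0.023628 + 0.000215 = 0.150486
Σp_1ᵢ² = 0.0296² + 0.1481² + 0.0074² + 0.0074² + 0.1481² + 0.3185² + 0.3259² + 0.0148² = 0.000876 + 0.021934 + 0.000055 + 0.000055 + 0.021934 + 0.101442 + 0.106211 + 0.000219 = 0.252726
Σp_2ᵢ² = 0.0145² + 0.0145² + 0.0145² + 0.4203² + 0.1304² + 0.3188² + 0.0725² + 0.0145² = 0.000210 + 0.000210 + 0.000210 + 0.176652 + 0.017004 + 0.101633 + 0.005256 + 0.000210 = 0.301385
O = 0.150486 / √(0.252726 × 0.301385) = 0.150486 / 0.2759852 = 0.5453
O = 0.5453 > 0.4 → Yes.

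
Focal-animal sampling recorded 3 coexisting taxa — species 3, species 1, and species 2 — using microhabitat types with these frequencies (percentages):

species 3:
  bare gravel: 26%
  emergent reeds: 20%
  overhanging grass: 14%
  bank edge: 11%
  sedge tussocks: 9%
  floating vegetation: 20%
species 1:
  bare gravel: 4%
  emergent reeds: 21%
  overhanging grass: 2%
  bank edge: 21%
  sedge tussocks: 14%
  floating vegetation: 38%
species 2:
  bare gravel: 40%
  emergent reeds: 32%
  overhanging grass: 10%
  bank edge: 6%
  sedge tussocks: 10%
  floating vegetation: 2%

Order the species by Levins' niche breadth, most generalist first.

species 3 > species 1 > species 2

Convert percentages to proportions (divide by 100).
Σp_3ᵢ² = 0.26² + 0.20² + 0.14² + 0.11² + 0.09² + 0.20² = 0.0676 + 0.0400 + 0.0196 + 0.0121 + 0.0081 + 0.0400 = 0.1874
B_3 = 1 / 0.1874 = 5.3362
Σp_1ᵢ² = 0.04² + 0.21² + 0.02² + 0.21² + 0.14² + 0.38² = 0.0016 + 0.0441 + 0.0004 + 0.0441 + 0.0196 + 0.1444 = 0.2542
B_1 = 1 / 0.2542 = 3.9339
Σp_2ᵢ² = 0.40² + 0.32² + 0.10² + 0.06² + 0.10² + 0.02² = 0.1600 + 0.1024 + 0.0100 + 0.0036 + 0.0100 + 0.0004 = 0.2864
B_2 = 1 / 0.2864 = 3.4916
Ranking by B (broadest → narrowest): species 3 (5.34) > species 1 (3.93) > species 2 (3.49)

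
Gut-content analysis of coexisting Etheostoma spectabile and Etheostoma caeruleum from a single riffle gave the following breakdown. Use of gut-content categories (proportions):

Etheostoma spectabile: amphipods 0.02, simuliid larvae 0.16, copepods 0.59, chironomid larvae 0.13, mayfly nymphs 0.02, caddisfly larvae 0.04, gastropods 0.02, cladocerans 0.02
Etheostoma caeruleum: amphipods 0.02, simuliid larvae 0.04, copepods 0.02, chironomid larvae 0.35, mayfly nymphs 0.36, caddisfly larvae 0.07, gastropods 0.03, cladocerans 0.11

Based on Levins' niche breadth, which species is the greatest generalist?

Σp_specᵢ² = 0.02² + 0.16² + 0.59² + 0.13² + 0.02² + 0.04² + 0.02² + 0.02² = 0.0004 + 0.0256 + 0.3481 + 0.0169 + 0.0004 + 0.0016 + 0.0004 + 0.0004 = 0.3938
B_spec = 1 / 0.3938 = 2.5394
Σp_caerᵢ² = 0.02² + 0.04² + 0.02² + 0.35² + 0.36² + 0.07² + 0.03² + 0.11² = 0.0004 + 0.0016 + 0.0004 + 0.1225 + 0.1296 + 0.0049 + 0.0009 + 0.0121 = 0.2724
B_caer = 1 / 0.2724 = 3.6711
Highest B → broadest niche (most generalist): Etheostoma caeruleum (B = 3.67).

Etheostoma caeruleum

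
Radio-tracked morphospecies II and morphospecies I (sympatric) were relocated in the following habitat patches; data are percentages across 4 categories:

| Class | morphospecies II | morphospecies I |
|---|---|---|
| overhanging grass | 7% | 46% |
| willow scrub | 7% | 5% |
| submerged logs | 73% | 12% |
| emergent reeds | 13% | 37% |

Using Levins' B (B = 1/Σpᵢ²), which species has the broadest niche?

morphospecies I

Convert percentages to proportions (divide by 100).
Σp_IIᵢ² = 0.07² + 0.07² + 0.73² + 0.13² = 0.0049 + 0.0049 + 0.5329 + 0.0169 = 0.5596
B_II = 1 / 0.5596 = 1.7870
Σp_Iᵢ² = 0.46² + 0.05² + 0.12² + 0.37² = 0.2116 + 0.0025 + 0.0144 + 0.1369 = 0.3654
B_I = 1 / 0.3654 = 2.7367
Highest B → broadest niche (most generalist): morphospecies I (B = 2.74).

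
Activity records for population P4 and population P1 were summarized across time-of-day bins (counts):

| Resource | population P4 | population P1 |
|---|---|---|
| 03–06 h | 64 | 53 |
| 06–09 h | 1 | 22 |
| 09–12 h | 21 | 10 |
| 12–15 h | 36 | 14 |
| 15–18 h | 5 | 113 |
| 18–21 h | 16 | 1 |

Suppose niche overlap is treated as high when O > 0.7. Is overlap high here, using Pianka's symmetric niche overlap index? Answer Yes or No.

Proportions for population P4 (n=143): 64/143=0.4476, 1/143=0.0070, 21/143=0.1469, 36/143=0.2517, 5/143=0.0350, 16/143=0.1119
Proportions for population P1 (n=213): 53/213=0.2488, 22/213=0.1033, 10/213=0.0469, 14/213=0.0657, 113/213=0.5305, 1/213=0.0047
Σ p₁ᵢp₂ᵢ = 0.111363 + 0.000723 + 0.006890 + 0.016537 + 0.018568 + 0.000526 = 0.154607
Σp_1ᵢ² = 0.4476² + 0.0070² + 0.1469² + 0.2517² + 0.0350² + 0.1119² = 0.200346 + 0.000049 + 0.021580 + 0.063353 + 0.001225 + 0.012522 = 0.299075
Σp_2ᵢ² = 0.2488² + 0.1033² + 0.0469² + 0.0657² + 0.5305² + 0.0047² = 0.061901 + 0.010671 + 0.002200 + 0.004316 + 0.281430 + 0.000022 = 0.360540
O = 0.154607 / √(0.299075 × 0.360540) = 0.154607 / 0.3283725 = 0.4708
O = 0.4708 < 0.7 → No.

No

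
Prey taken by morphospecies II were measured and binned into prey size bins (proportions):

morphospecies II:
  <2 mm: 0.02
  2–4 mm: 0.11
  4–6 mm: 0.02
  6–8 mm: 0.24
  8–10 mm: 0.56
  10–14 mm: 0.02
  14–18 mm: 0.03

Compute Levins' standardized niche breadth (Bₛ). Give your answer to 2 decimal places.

0.27

Σpᵢ² = 0.02² + 0.11² + 0.02² + 0.24² + 0.56² + 0.02² + 0.03² = 0.0004 + 0.0121 + 0.0004 + 0.0576 + 0.3136 + 0.0004 + 0.0009 = 0.3854
B = 1 / 0.3854 = 2.5947
Bₛ = (B − 1)/(n − 1) = (2.5947 − 1)/(7 − 1) = 1.5947/6 = 0.2658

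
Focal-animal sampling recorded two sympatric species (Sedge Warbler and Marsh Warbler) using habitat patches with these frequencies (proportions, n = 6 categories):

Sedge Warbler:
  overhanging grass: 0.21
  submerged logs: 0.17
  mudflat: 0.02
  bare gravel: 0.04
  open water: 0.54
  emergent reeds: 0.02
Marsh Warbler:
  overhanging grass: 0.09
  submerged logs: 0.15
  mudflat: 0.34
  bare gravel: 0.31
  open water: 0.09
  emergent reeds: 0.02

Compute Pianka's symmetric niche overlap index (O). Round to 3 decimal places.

Σ p₁ᵢp₂ᵢ = 0.0189 + 0.0255 + 0.0068 + 0.0124 + 0.0486 + 0.0004 = 0.1126
Σp_1ᵢ² = 0.21² + 0.17² + 0.02² + 0.04² + 0.54² + 0.02² = 0.0441 + 0.0289 + 0.0004 + 0.0016 + 0.2916 + 0.0004 = 0.3670
Σp_2ᵢ² = 0.09² + 0.15² + 0.34² + 0.31² + 0.09² + 0.02² = 0.0081 + 0.0225 + 0.1156 + 0.0961 + 0.0081 + 0.0004 = 0.2508
O = 0.1126 / √(0.3670 × 0.2508) = 0.1126 / 0.303387 = 0.37114

0.371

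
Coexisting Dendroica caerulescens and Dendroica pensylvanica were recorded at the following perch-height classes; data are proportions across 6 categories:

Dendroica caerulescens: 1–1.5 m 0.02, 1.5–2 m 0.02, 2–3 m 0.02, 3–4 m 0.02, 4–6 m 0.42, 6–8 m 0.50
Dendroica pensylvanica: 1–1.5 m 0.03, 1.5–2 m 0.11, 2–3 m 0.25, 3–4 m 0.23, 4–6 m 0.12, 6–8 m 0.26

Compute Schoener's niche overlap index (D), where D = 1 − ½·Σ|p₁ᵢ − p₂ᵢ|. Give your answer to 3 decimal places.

Σ|p₁ᵢ − p₂ᵢ| = 0.01 + 0.09 + 0.23 + 0.21 + 0.30 + 0.24 = 1.08
D = 1 − ½ × 1.08 = 1 − 0.540 = 0.46000

0.460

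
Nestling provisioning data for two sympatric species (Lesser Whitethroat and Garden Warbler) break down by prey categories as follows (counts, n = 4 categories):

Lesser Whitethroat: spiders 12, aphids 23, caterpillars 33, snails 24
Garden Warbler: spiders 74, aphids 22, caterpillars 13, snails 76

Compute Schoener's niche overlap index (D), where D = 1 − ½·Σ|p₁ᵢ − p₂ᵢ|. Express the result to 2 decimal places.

0.58

Proportions for Lesser Whitethroat (n=92): 12/92=0.1304, 23/92=0.2500, 33/92=0.3587, 24/92=0.2609
Proportions for Garden Warbler (n=185): 74/185=0.4000, 22/185=0.1189, 13/185=0.0703, 76/185=0.4108
Σ|p₁ᵢ − p₂ᵢ| = 0.2696 + 0.1311 + 0.2884 + 0.1499 = 0.8390
D = 1 − ½ × 0.8390 = 1 − 0.41950 = 0.58050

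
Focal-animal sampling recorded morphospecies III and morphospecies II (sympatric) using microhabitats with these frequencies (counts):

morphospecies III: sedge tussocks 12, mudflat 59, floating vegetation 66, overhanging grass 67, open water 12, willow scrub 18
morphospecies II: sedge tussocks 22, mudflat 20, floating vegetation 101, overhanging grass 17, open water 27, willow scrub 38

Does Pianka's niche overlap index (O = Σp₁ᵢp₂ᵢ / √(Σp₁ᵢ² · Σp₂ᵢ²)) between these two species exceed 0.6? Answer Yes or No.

Yes

Proportions for morphospecies III (n=234): 12/234=0.0513, 59/234=0.2521, 66/234=0.2821, 67/234=0.2863, 12/234=0.0513, 18/234=0.0769
Proportions for morphospecies II (n=225): 22/225=0.0978, 20/225=0.0889, 101/225=0.4489, 17/225=0.0756, 27/225=0.1200, 38/225=0.1689
Σ p₁ᵢp₂ᵢ = 0.005017 + 0.022412 + 0.126635 + 0.021644 + 0.006156 + 0.012988 = 0.194852
Σp_1ᵢ² = 0.0513² + 0.2521² + 0.2821² + 0.2863² + 0.0513² + 0.0769² = 0.002632 + 0.063554 + 0.079580 + 0.081968 + 0.002632 + 0.005914 = 0.236280
Σp_2ᵢ² = 0.0978² + 0.0889² + 0.4489² + 0.0756² + 0.1200² + 0.1689² = 0.009565 + 0.007903 + 0.201511 + 0.005715 + 0.014400 + 0.028527 = 0.267621
O = 0.194852 / √(0.236280 × 0.267621) = 0.194852 / 0.2514627 = 0.7749
O = 0.7749 > 0.6 → Yes.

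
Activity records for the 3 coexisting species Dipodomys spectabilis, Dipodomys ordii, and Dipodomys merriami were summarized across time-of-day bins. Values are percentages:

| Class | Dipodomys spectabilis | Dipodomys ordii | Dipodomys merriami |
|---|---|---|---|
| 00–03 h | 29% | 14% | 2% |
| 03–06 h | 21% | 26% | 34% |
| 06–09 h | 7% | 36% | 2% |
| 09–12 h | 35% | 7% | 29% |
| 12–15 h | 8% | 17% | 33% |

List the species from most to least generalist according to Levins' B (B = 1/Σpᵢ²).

Dipodomys ordii > Dipodomys spectabilis > Dipodomys merriami

Convert percentages to proportions (divide by 100).
Σp_specᵢ² = 0.29² + 0.21² + 0.07² + 0.35² + 0.08² = 0.0841 + 0.0441 + 0.0049 + 0.1225 + 0.0064 = 0.2620
B_spec = 1 / 0.2620 = 3.8168
Σp_ordiᵢ² = 0.14² + 0.26² + 0.36² + 0.07² + 0.17² = 0.0196 + 0.0676 + 0.1296 + 0.0049 + 0.0289 = 0.2506
B_ordi = 1 / 0.2506 = 3.9904
Σp_merrᵢ² = 0.02² + 0.34² + 0.02² + 0.29² + 0.33² = 0.0004 + 0.1156 + 0.0004 + 0.0841 + 0.1089 = 0.3094
B_merr = 1 / 0.3094 = 3.2321
Ranking by B (broadest → narrowest): Dipodomys ordii (3.99) > Dipodomys spectabilis (3.82) > Dipodomys merriami (3.23)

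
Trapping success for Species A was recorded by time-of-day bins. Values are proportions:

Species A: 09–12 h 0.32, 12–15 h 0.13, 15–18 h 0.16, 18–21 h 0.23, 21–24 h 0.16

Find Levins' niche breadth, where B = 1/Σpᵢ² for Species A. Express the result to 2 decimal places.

Σpᵢ² = 0.32² + 0.13² + 0.16² + 0.23² + 0.16² = 0.1024 + 0.0169 + 0.0256 + 0.0529 + 0.0256 = 0.2234
B = 1 / 0.2234 = 4.4763

4.48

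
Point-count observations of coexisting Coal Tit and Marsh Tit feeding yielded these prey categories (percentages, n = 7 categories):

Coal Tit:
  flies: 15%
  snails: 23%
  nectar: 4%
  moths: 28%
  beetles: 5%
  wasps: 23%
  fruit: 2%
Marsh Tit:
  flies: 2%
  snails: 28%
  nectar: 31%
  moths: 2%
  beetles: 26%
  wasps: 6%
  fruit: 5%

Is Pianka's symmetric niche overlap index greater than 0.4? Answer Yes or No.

Yes

Convert percentages to proportions (divide by 100).
Σ p₁ᵢp₂ᵢ = 0.0030 + 0.0644 + 0.0124 + 0.0056 + 0.0130 + 0.0138 + 0.0010 = 0.1132
Σp_1ᵢ² = 0.15² + 0.23² + 0.04² + 0.28² + 0.05² + 0.23² + 0.02² = 0.0225 + 0.0529 + 0.0016 + 0.0784 + 0.0025 + 0.0529 + 0.0004 = 0.2112
Σp_2ᵢ² = 0.02² + 0.28² + 0.31² + 0.02² + 0.26² + 0.06² + 0.05² = 0.0004 + 0.0784 + 0.0961 + 0.0004 + 0.0676 + 0.0036 + 0.0025 = 0.2490
O = 0.1132 / √(0.2112 × 0.2490) = 0.1132 / 0.22932 = 0.4936
O = 0.4936 > 0.4 → Yes.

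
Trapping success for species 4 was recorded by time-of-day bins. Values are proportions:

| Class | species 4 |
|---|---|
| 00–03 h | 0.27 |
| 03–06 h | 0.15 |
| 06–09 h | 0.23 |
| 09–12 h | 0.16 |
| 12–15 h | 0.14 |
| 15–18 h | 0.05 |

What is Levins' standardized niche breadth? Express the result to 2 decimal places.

Σpᵢ² = 0.27² + 0.15² + 0.23² + 0.16² + 0.14² + 0.05² = 0.0729 + 0.0225 + 0.0529 + 0.0256 + 0.0196 + 0.0025 = 0.1960
B = 1 / 0.1960 = 5.1020
Bₛ = (B − 1)/(n − 1) = (5.1020 − 1)/(6 − 1) = 4.1020/5 = 0.8204

0.82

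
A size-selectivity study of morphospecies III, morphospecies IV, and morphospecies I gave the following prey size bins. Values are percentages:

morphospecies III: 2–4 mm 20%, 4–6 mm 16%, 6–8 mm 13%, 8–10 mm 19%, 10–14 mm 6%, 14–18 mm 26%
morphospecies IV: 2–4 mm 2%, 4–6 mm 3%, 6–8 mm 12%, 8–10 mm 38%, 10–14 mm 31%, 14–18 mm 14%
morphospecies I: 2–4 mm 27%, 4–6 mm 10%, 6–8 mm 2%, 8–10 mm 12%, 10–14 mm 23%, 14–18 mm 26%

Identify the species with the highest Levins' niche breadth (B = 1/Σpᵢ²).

morphospecies III

Convert percentages to proportions (divide by 100).
Σp_IIIᵢ² = 0.20² + 0.16² + 0.13² + 0.19² + 0.06² + 0.26² = 0.0400 + 0.0256 + 0.0169 + 0.0361 + 0.0036 + 0.0676 = 0.1898
B_III = 1 / 0.1898 = 5.2687
Σp_IVᵢ² = 0.02² + 0.03² + 0.12² + 0.38² + 0.31² + 0.14² = 0.0004 + 0.0009 + 0.0144 + 0.1444 + 0.0961 + 0.0196 = 0.2758
B_IV = 1 / 0.2758 = 3.6258
Σp_Iᵢ² = 0.27² + 0.10² + 0.02² + 0.12² + 0.23² + 0.26² = 0.0729 + 0.0100 + 0.0004 + 0.0144 + 0.0529 + 0.0676 = 0.2182
B_I = 1 / 0.2182 = 4.5830
Highest B → broadest niche (most generalist): morphospecies III (B = 5.27).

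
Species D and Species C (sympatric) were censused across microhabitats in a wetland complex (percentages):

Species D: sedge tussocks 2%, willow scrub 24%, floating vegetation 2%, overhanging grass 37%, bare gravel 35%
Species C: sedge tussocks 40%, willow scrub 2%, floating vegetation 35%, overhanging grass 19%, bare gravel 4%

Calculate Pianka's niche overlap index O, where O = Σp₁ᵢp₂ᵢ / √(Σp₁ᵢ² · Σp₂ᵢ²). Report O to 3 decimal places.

Convert percentages to proportions (divide by 100).
Σ p₁ᵢp₂ᵢ = 0.0080 + 0.0048 + 0.0070 + 0.0703 + 0.0140 = 0.1041
Σp_1ᵢ² = 0.02² + 0.24² + 0.02² + 0.37² + 0.35² = 0.0004 + 0.0576 + 0.0004 + 0.1369 + 0.1225 = 0.3178
Σp_2ᵢ² = 0.40² + 0.02² + 0.35² + 0.19² + 0.04² = 0.1600 + 0.0004 + 0.1225 + 0.0361 + 0.0016 = 0.3206
O = 0.1041 / √(0.3178 × 0.3206) = 0.1041 / 0.319197 = 0.32613

0.326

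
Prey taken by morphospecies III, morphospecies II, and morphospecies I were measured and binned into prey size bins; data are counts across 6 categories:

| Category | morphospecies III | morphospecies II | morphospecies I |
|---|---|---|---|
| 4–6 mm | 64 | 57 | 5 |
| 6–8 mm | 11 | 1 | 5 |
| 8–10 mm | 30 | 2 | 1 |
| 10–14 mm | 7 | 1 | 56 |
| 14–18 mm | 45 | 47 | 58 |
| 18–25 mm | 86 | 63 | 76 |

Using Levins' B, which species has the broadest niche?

morphospecies III

Proportions for morphospecies III (n=243): 64/243=0.2634, 11/243=0.0453, 30/243=0.1235, 7/243=0.0288, 45/243=0.1852, 86/243=0.3539
Proportions for morphospecies II (n=171): 57/171=0.3333, 1/171=0.0058, 2/171=0.0117, 1/171=0.0058, 47/171=0.2749, 63/171=0.3684
Proportions for morphospecies I (n=201): 5/201=0.0249, 5/201=0.0249, 1/201=0.0050, 56/201=0.2786, 58/201=0.2886, 76/201=0.3781
Σp_IIIᵢ² = 0.2634² + 0.0453² + 0.1235² + 0.0288² + 0.1852² + 0.3539² = 0.069380 + 0.002052 + 0.015252 + 0.000829 + 0.034299 + 0.125245 = 0.247057
B_III = 1 / 0.247057 = 4.0476
Σp_IIᵢ² = 0.3333² + 0.0058² + 0.0117² + 0.0058² + 0.2749² + 0.3684² = 0.111089 + 0.000034 + 0.000137 + 0.000034 + 0.075570 + 0.135719 = 0.322583
B_II = 1 / 0.322583 = 3.1000
Σp_Iᵢ² = 0.0249² + 0.0249² + 0.0050² + 0.2786² + 0.2886² + 0.3781² = 0.000620 + 0.000620 + 0.000025 + 0.077618 + 0.083290 + 0.142960 = 0.305133
B_I = 1 / 0.305133 = 3.2773
Highest B → broadest niche (most generalist): morphospecies III (B = 4.05).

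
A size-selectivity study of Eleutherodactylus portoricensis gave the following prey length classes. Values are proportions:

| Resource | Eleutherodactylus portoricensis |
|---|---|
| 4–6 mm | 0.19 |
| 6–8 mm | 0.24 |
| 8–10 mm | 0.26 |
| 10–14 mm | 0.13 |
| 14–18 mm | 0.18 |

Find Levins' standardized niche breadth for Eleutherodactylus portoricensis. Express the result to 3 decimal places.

0.937

Σpᵢ² = 0.19² + 0.24² + 0.26² + 0.13² + 0.18² = 0.0361 + 0.0576 + 0.0676 + 0.0169 + 0.0324 = 0.2106
B = 1 / 0.2106 = 4.74834
Bₛ = (B − 1)/(n − 1) = (4.74834 − 1)/(5 − 1) = 3.74834/4 = 0.93709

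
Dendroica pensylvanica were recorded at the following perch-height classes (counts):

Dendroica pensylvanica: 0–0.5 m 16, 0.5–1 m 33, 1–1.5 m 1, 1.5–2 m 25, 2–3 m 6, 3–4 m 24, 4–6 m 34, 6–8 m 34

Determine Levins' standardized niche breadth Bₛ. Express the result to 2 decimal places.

Proportions for Dendroica pensylvanica (n=173): 16/173=0.0925, 33/173=0.1908, 1/173=0.0058, 25/173=0.1445, 6/173=0.0347, 24/173=0.1387, 34/173=0.1965, 34/173=0.1965
Σpᵢ² = 0.0925² + 0.1908² + 0.0058² + 0.1445² + 0.0347² + 0.1387² + 0.1965² + 0.1965² = 0.008556 + 0.036405 + 0.000034 + 0.020880 + 0.001204 + 0.019238 + 0.038612 + 0.038612 = 0.163541
B = 1 / 0.163541 = 6.1147
Bₛ = (B − 1)/(n − 1) = (6.1147 − 1)/(8 − 1) = 5.1147/7 = 0.7307

0.73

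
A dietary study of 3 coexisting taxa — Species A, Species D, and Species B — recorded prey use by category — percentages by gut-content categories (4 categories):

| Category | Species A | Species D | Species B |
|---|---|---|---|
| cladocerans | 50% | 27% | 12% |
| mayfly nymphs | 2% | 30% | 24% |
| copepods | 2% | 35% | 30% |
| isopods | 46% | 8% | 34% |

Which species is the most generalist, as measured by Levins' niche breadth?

Convert percentages to proportions (divide by 100).
Σp_Aᵢ² = 0.50² + 0.02² + 0.02² + 0.46² = 0.2500 + 0.0004 + 0.0004 + 0.2116 = 0.4624
B_A = 1 / 0.4624 = 2.1626
Σp_Dᵢ² = 0.27² + 0.30² + 0.35² + 0.08² = 0.0729 + 0.0900 + 0.1225 + 0.0064 = 0.2918
B_D = 1 / 0.2918 = 3.4270
Σp_Bᵢ² = 0.12² + 0.24² + 0.30² + 0.34² = 0.0144 + 0.0576 + 0.0900 + 0.1156 = 0.2776
B_B = 1 / 0.2776 = 3.6023
Highest B → broadest niche (most generalist): Species B (B = 3.60).

Species B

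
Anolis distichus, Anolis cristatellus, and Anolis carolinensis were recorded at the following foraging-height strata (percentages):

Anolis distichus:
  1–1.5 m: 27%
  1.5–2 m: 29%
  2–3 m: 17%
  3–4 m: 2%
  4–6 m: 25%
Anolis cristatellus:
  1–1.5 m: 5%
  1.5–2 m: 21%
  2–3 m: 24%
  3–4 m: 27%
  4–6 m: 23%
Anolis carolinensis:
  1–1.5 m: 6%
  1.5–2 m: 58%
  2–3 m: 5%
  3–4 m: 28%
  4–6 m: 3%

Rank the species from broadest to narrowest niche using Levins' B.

Convert percentages to proportions (divide by 100).
Σp_distᵢ² = 0.27² + 0.29² + 0.17² + 0.02² + 0.25² = 0.0729 + 0.0841 + 0.0289 + 0.0004 + 0.0625 = 0.2488
B_dist = 1 / 0.2488 = 4.0193
Σp_crisᵢ² = 0.05² + 0.21² + 0.24² + 0.27² + 0.23² = 0.0025 + 0.0441 + 0.0576 + 0.0729 + 0.0529 = 0.2300
B_cris = 1 / 0.2300 = 4.3478
Σp_caroᵢ² = 0.06² + 0.58² + 0.05² + 0.28² + 0.03² = 0.0036 + 0.3364 + 0.0025 + 0.0784 + 0.0009 = 0.4218
B_caro = 1 / 0.4218 = 2.3708
Ranking by B (broadest → narrowest): Anolis cristatellus (4.35) > Anolis distichus (4.02) > Anolis carolinensis (2.37)

Anolis cristatellus > Anolis distichus > Anolis carolinensis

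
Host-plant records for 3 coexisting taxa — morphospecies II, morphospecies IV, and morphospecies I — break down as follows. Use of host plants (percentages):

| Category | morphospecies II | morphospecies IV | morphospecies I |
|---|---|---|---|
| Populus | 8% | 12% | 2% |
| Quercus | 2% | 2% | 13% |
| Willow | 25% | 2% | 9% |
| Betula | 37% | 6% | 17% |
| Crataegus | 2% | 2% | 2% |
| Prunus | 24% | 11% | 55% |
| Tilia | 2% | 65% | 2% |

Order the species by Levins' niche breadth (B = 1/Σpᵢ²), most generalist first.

Convert percentages to proportions (divide by 100).
Σp_IIᵢ² = 0.08² + 0.02² + 0.25² + 0.37² + 0.02² + 0.24² + 0.02² = 0.0064 + 0.0004 + 0.0625 + 0.1369 + 0.0004 + 0.0576 + 0.0004 = 0.2646
B_II = 1 / 0.2646 = 3.7793
Σp_IVᵢ² = 0.12² + 0.02² + 0.02² + 0.06² + 0.02² + 0.11² + 0.65² = 0.0144 + 0.0004 + 0.0004 + 0.0036 + 0.0004 + 0.0121 + 0.4225 = 0.4538
B_IV = 1 / 0.4538 = 2.2036
Σp_Iᵢ² = 0.02² + 0.13² + 0.09² + 0.17² + 0.02² + 0.55² + 0.02² = 0.0004 + 0.0169 + 0.0081 + 0.0289 + 0.0004 + 0.3025 + 0.0004 = 0.3576
B_I = 1 / 0.3576 = 2.7964
Ranking by B (broadest → narrowest): morphospecies II (3.78) > morphospecies I (2.80) > morphospecies IV (2.20)

morphospecies II > morphospecies I > morphospecies IV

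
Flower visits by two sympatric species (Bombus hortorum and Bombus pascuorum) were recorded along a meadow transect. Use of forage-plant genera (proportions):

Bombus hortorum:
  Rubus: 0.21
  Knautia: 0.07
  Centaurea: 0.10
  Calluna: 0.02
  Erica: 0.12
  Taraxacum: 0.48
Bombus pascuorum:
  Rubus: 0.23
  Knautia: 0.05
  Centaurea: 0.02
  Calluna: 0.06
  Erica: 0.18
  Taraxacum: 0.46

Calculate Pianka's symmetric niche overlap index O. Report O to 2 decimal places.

Σ p₁ᵢp₂ᵢ = 0.0483 + 0.0035 + 0.0020 + 0.0012 + 0.0216 + 0.2208 = 0.2974
Σp_1ᵢ² = 0.21² + 0.07² + 0.10² + 0.02² + 0.12² + 0.48² = 0.0441 + 0.0049 + 0.0100 + 0.0004 + 0.0144 + 0.2304 = 0.3042
Σp_2ᵢ² = 0.23² + 0.05² + 0.02² + 0.06² + 0.18² + 0.46² = 0.0529 + 0.0025 + 0.0004 + 0.0036 + 0.0324 + 0.2116 = 0.3034
O = 0.2974 / √(0.3042 × 0.3034) = 0.2974 / 0.30380 = 0.9789

0.98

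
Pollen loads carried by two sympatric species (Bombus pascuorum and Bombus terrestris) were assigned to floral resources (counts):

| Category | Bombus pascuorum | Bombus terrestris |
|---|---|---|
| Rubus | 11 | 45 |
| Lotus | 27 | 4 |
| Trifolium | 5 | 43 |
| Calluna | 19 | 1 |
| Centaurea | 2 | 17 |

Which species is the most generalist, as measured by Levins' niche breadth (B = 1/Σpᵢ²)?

Proportions for Bombus pascuorum (n=64): 11/64=0.1719, 27/64=0.4219, 5/64=0.0781, 19/64=0.2969, 2/64=0.0313
Proportions for Bombus terrestris (n=110): 45/110=0.4091, 4/110=0.0364, 43/110=0.3909, 1/110=0.0091, 17/110=0.1545
Σp_pascᵢ² = 0.1719² + 0.4219² + 0.0781² + 0.2969² + 0.0313² = 0.029550 + 0.178000 + 0.006100 + 0.088150 + 0.000980 = 0.302780
B_pasc = 1 / 0.302780 = 3.3027
Σp_terrᵢ² = 0.4091² + 0.0364² + 0.3909² + 0.0091² + 0.1545² = 0.167363 + 0.001325 + 0.152803 + 0.000083 + 0.023870 = 0.345444
B_terr = 1 / 0.345444 = 2.8948
Highest B → broadest niche (most generalist): Bombus pascuorum (B = 3.30).

Bombus pascuorum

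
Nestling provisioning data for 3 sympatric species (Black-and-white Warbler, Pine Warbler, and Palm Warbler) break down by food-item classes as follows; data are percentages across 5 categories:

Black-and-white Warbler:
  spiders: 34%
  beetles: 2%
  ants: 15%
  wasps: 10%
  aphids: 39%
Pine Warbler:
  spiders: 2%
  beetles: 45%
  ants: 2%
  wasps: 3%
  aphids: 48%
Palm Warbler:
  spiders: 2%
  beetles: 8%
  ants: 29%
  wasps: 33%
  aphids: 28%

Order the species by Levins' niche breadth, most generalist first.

Convert percentages to proportions (divide by 100).
Σp_Blacᵢ² = 0.34² + 0.02² + 0.15² + 0.10² + 0.39² = 0.1156 + 0.0004 + 0.0225 + 0.0100 + 0.1521 = 0.3006
B_Blac = 1 / 0.3006 = 3.3267
Σp_Pineᵢ² = 0.02² + 0.45² + 0.02² + 0.03² + 0.48² = 0.0004 + 0.2025 + 0.0004 + 0.0009 + 0.2304 = 0.4346
B_Pine = 1 / 0.4346 = 2.3010
Σp_Palmᵢ² = 0.02² + 0.08² + 0.29² + 0.33² + 0.28² = 0.0004 + 0.0064 + 0.0841 + 0.1089 + 0.0784 = 0.2782
B_Palm = 1 / 0.2782 = 3.5945
Ranking by B (broadest → narrowest): Palm Warbler (3.59) > Black-and-white Warbler (3.33) > Pine Warbler (2.30)

Palm Warbler > Black-and-white Warbler > Pine Warbler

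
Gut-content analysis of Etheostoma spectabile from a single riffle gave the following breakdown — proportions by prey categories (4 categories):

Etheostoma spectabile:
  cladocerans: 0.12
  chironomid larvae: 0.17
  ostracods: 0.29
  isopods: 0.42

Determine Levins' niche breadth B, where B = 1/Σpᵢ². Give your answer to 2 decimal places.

3.29

Σpᵢ² = 0.12² + 0.17² + 0.29² + 0.42² = 0.0144 + 0.0289 + 0.0841 + 0.1764 = 0.3038
B = 1 / 0.3038 = 3.2916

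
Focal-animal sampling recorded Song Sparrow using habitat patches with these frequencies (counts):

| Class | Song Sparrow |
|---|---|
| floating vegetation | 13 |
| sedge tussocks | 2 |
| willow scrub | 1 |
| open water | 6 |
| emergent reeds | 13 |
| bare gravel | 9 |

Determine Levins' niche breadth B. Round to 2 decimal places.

4.21

Proportions for Song Sparrow (n=44): 13/44=0.2955, 2/44=0.0455, 1/44=0.0227, 6/44=0.1364, 13/44=0.2955, 9/44=0.2045
Σpᵢ² = 0.2955² + 0.0455² + 0.0227² + 0.1364² + 0.2955² + 0.2045² = 0.087320 + 0.002070 + 0.000515 + 0.018605 + 0.087320 + 0.041820 = 0.237650
B = 1 / 0.237650 = 4.2079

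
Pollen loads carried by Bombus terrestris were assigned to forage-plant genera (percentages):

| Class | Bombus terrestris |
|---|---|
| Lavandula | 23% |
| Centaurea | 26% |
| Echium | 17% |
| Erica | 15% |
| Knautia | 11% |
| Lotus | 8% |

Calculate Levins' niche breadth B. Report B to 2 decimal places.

5.25

Convert percentages to proportions (divide by 100).
Σpᵢ² = 0.23² + 0.26² + 0.17² + 0.15² + 0.11² + 0.08² = 0.0529 + 0.0676 + 0.0289 + 0.0225 + 0.0121 + 0.0064 = 0.1904
B = 1 / 0.1904 = 5.2521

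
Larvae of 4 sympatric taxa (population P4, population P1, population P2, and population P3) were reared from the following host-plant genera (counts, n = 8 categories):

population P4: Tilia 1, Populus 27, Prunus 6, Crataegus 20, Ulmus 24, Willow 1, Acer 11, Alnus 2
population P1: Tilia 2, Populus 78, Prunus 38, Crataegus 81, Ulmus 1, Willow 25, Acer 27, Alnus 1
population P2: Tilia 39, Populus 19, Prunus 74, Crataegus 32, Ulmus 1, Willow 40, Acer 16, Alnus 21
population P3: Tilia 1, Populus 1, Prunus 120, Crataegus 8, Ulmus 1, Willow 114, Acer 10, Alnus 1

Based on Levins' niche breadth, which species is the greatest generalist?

population P2

Proportions for population P4 (n=92): 1/92=0.0109, 27/92=0.2935, 6/92=0.0652, 20/92=0.2174, 24/92=0.2609, 1/92=0.0109, 11/92=0.1196, 2/92=0.0217
Proportions for population P1 (n=253): 2/253=0.0079, 78/253=0.3083, 38/253=0.1502, 81/253=0.3202, 1/253=0.0040, 25/253=0.0988, 27/253=0.1067, 1/253=0.0040
Proportions for population P2 (n=242): 39/242=0.1612, 19/242=0.0785, 74/242=0.3058, 32/242=0.1322, 1/242=0.0041, 40/242=0.1653, 16/242=0.0661, 21/242=0.0868
Proportions for population P3 (n=256): 1/256=0.0039, 1/256=0.0039, 120/256=0.4688, 8/256=0.0313, 1/256=0.0039, 114/256=0.4453, 10/256=0.0391, 1/256=0.0039
Σp_P4ᵢ² = 0.0109² + 0.2935² + 0.0652² + 0.2174² + 0.2609² + 0.0109² + 0.1196² + 0.0217² = 0.000119 + 0.086142 + 0.004251 + 0.047263 + 0.068069 + 0.000119 + 0.014304 + 0.000471 = 0.220738
B_P4 = 1 / 0.220738 = 4.5303
Σp_P1ᵢ² = 0.0079² + 0.3083² + 0.1502² + 0.3202² + 0.0040² + 0.0988² + 0.1067² + 0.0040² = 0.000062 + 0.095049 + 0.022560 + 0.102528 + 0.000016 + 0.009761 + 0.011385 + 0.000016 = 0.241377
B_P1 = 1 / 0.241377 = 4.1429
Σp_P2ᵢ² = 0.1612² + 0.0785² + 0.3058² + 0.1322² + 0.0041² + 0.1653² + 0.0661² + 0.0868² = 0.025985 + 0.006162 + 0.093514 + 0.017477 + 0.000017 + 0.027324 + 0.004369 + 0.007534 = 0.182382
B_P2 = 1 / 0.182382 = 5.4830
Σp_P3ᵢ² = 0.0039² + 0.0039² + 0.4688² + 0.0313² + 0.0039² + 0.4453² + 0.0391² + 0.0039² = 0.000015 + 0.000015 + 0.219773 + 0.000980 + 0.000015 + 0.198292 + 0.001529 + 0.000015 = 0.420634
B_P3 = 1 / 0.420634 = 2.3774
Highest B → broadest niche (most generalist): population P2 (B = 5.48).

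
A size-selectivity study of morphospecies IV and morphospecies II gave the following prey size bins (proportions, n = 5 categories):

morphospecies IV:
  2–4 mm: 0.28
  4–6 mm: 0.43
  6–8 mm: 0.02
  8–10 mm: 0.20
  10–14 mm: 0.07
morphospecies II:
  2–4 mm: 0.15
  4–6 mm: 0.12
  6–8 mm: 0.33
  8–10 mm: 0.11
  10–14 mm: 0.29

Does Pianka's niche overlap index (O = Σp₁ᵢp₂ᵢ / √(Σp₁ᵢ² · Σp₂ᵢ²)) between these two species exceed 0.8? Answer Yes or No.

No

Σ p₁ᵢp₂ᵢ = 0.0420 + 0.0516 + 0.0066 + 0.0220 + 0.0203 = 0.1425
Σp_1ᵢ² = 0.28² + 0.43² + 0.02² + 0.20² + 0.07² = 0.0784 + 0.1849 + 0.0004 + 0.0400 + 0.0049 = 0.3086
Σp_2ᵢ² = 0.15² + 0.12² + 0.33² + 0.11² + 0.29² = 0.0225 + 0.0144 + 0.1089 + 0.0121 + 0.0841 = 0.2420
O = 0.1425 / √(0.3086 × 0.2420) = 0.1425 / 0.27328 = 0.5214
O = 0.5214 < 0.8 → No.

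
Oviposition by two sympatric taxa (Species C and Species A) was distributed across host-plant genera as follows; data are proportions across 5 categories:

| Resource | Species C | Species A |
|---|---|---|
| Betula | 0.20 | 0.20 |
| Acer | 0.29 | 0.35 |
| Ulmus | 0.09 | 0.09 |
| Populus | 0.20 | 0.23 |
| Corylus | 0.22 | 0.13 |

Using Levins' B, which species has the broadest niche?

Σp_Cᵢ² = 0.20² + 0.29² + 0.09² + 0.20² + 0.22² = 0.0400 + 0.0841 + 0.0081 + 0.0400 + 0.0484 = 0.2206
B_C = 1 / 0.2206 = 4.5331
Σp_Aᵢ² = 0.20² + 0.35² + 0.09² + 0.23² + 0.13² = 0.0400 + 0.1225 + 0.0081 + 0.0529 + 0.0169 = 0.2404
B_A = 1 / 0.2404 = 4.1597
Highest B → broadest niche (most generalist): Species C (B = 4.53).

Species C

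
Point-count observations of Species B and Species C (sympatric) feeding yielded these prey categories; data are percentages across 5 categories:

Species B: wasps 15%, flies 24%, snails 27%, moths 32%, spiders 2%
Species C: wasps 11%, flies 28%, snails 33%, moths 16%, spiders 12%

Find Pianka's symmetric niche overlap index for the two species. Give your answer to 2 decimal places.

Convert percentages to proportions (divide by 100).
Σ p₁ᵢp₂ᵢ = 0.0165 + 0.0672 + 0.0891 + 0.0512 + 0.0024 = 0.2264
Σp_1ᵢ² = 0.15² + 0.24² + 0.27² + 0.32² + 0.02² = 0.0225 + 0.0576 + 0.0729 + 0.1024 + 0.0004 = 0.2558
Σp_2ᵢ² = 0.11² + 0.28² + 0.33² + 0.16² + 0.12² = 0.0121 + 0.0784 + 0.1089 + 0.0256 + 0.0144 = 0.2394
O = 0.2264 / √(0.2558 × 0.2394) = 0.2264 / 0.24746 = 0.9149

0.91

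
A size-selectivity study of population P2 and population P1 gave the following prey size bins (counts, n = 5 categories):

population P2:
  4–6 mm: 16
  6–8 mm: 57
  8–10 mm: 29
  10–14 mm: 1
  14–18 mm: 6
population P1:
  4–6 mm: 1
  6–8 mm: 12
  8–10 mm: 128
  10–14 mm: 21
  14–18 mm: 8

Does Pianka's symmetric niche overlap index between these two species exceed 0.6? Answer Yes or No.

Proportions for population P2 (n=109): 16/109=0.1468, 57/109=0.5229, 29/109=0.2661, 1/109=0.0092, 6/109=0.0550
Proportions for population P1 (n=170): 1/170=0.0059, 12/170=0.0706, 128/170=0.7529, 21/170=0.1235, 8/170=0.0471
Σ p₁ᵢp₂ᵢ = 0.000866 + 0.036917 + 0.200347 + 0.001136 + 0.002591 = 0.241857
Σp_1ᵢ² = 0.1468² + 0.5229² + 0.2661² + 0.0092² + 0.0550² = 0.021550 + 0.273424 + 0.070809 + 0.000085 + 0.003025 = 0.368893
Σp_2ᵢ² = 0.0059² + 0.0706² + 0.7529² + 0.1235² + 0.0471² = 0.000035 + 0.004984 + 0.566858 + 0.015252 + 0.002218 = 0.589347
O = 0.241857 / √(0.368893 × 0.589347) = 0.241857 / 0.4662681 = 0.5187
O = 0.5187 < 0.6 → No.

No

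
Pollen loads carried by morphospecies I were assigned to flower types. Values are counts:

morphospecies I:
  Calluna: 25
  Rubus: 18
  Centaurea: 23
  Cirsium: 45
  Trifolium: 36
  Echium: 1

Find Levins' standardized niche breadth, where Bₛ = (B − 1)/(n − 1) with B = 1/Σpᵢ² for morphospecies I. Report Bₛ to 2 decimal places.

Proportions for morphospecies I (n=148): 25/148=0.1689, 18/148=0.1216, 23/148=0.1554, 45/148=0.3041, 36/148=0.2432, 1/148=0.0068
Σpᵢ² = 0.1689² + 0.1216² + 0.1554² + 0.3041² + 0.2432² + 0.0068² = 0.028527 + 0.014787 + 0.024149 + 0.092477 + 0.059146 + 0.000046 = 0.219132
B = 1 / 0.219132 = 4.5635
Bₛ = (B − 1)/(n − 1) = (4.5635 − 1)/(6 − 1) = 3.5635/5 = 0.7127

0.71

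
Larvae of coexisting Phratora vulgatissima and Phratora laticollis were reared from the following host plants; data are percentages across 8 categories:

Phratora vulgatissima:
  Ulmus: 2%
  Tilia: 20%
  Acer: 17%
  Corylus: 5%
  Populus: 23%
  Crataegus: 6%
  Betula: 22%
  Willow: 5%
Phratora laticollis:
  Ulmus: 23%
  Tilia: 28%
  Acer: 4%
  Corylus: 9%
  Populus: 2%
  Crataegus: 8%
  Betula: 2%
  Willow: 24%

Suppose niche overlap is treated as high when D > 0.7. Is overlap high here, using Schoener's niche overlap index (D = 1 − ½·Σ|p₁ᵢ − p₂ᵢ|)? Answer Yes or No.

No

Convert percentages to proportions (divide by 100).
Σ|p₁ᵢ − p₂ᵢ| = 0.21 + 0.08 + 0.13 + 0.04 + 0.21 + 0.02 + 0.20 + 0.19 = 1.08
D = 1 − ½ × 1.08 = 1 − 0.540 = 0.4600
D = 0.4600 < 0.7 → No.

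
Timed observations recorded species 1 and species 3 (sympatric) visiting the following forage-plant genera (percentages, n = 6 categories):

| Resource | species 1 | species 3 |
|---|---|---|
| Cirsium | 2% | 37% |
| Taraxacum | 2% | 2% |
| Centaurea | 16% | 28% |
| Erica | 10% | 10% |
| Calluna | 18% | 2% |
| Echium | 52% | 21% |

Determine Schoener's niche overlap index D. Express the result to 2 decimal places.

Convert percentages to proportions (divide by 100).
Σ|p₁ᵢ − p₂ᵢ| = 0.35 + 0.00 + 0.12 + 0.00 + 0.16 + 0.31 = 0.94
D = 1 − ½ × 0.94 = 1 − 0.470 = 0.5300

0.53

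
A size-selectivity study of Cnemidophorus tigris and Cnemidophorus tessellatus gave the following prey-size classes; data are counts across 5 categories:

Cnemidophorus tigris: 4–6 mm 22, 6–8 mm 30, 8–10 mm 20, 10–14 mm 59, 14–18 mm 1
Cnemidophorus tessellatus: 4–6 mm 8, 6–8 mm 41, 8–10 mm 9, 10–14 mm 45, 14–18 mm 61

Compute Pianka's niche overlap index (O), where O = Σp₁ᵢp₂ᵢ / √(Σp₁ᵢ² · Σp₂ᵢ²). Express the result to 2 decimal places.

0.68

Proportions for Cnemidophorus tigris (n=132): 22/132=0.1667, 30/132=0.2273, 20/132=0.1515, 59/132=0.4470, 1/132=0.0076
Proportions for Cnemidophorus tessellatus (n=164): 8/164=0.0488, 41/164=0.2500, 9/164=0.0549, 45/164=0.2744, 61/164=0.3720
Σ p₁ᵢp₂ᵢ = 0.008135 + 0.056825 + 0.008317 + 0.122657 + 0.002827 = 0.198761
Σp_1ᵢ² = 0.1667² + 0.2273² + 0.1515² + 0.4470² + 0.0076² = 0.027789 + 0.051665 + 0.022952 + 0.199809 + 0.000058 = 0.302273
Σp_2ᵢ² = 0.0488² + 0.2500² + 0.0549² + 0.2744² + 0.3720² = 0.002381 + 0.062500 + 0.003014 + 0.075295 + 0.138384 = 0.281574
O = 0.198761 / √(0.302273 × 0.281574) = 0.198761 / 0.2917400 = 0.6813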